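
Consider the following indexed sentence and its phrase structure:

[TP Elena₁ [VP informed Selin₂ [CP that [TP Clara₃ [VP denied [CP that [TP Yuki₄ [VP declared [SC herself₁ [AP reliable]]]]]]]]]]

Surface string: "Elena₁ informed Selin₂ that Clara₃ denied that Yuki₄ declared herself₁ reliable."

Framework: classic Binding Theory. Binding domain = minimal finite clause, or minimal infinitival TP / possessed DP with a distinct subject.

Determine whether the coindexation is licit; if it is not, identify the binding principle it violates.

The two coindexed NPs are *Elena₁* and *herself₁*.
*herself₁* is an anaphor. Principle A requires it to be bound within its binding domain — the embedded TP, whose subject is Yuki₄.
Within that domain it is c-commanded by *Yuki₄*, which does not share its index.
*Elena₁* does c-command the anaphor, but from outside its binding domain.
The anaphor is unbound in its domain → Principle A violation.

Principle A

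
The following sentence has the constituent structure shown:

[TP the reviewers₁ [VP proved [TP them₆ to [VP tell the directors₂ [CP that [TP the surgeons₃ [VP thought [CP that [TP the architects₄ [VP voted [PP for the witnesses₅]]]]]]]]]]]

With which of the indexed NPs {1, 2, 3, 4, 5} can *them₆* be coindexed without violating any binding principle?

*them* is a pronoun, so Principle B applies: it must be free in its binding domain.
Binding domain of *them₆*: the matrix TP, whose subject is the reviewers₁.
*the reviewers₁* c-commands the pronoun within its binding domain → coindexation would violate Principle B.
*the directors₂*: the pronoun c-commands this R-expression → coindexation would violate Principle C on *the directors₂*.
*the surgeons₃*: the pronoun c-commands this R-expression → coindexation would violate Principle C on *the surgeons₃*.
*the architects₄*: the pronoun c-commands this R-expression → coindexation would violate Principle C on *the architects₄*.
*the witnesses₅*: the pronoun c-commands this R-expression → coindexation would violate Principle C on *the witnesses₅*.

none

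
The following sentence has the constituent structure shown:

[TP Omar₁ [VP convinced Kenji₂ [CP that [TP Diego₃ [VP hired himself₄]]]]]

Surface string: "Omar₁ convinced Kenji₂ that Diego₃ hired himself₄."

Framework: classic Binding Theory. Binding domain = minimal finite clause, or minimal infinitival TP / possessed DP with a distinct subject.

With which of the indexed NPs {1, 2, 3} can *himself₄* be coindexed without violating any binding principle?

{3}

*himself* is an anaphor, so Principle A applies: it must be bound in its binding domain.
Binding domain of *himself₄*: the embedded TP, whose subject is Diego₃.
*Omar₁* c-commands the anaphor but is outside its binding domain → cannot satisfy Principle A.
*Kenji₂* c-commands the anaphor but is outside its binding domain → cannot satisfy Principle A.
*Diego₃* c-commands the anaphor within its binding domain → licit binder.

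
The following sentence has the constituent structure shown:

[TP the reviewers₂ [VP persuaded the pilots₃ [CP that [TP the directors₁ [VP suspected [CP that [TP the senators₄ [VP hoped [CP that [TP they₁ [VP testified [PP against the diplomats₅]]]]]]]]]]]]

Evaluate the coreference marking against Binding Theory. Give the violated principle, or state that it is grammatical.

grammatical

The two coindexed NPs are *the directors₁* and *they₁*.
*they₁* is a pronoun; nothing c-commands it within its binding domain (the embedded TP.), so Principle B holds trivially.
*the directors₁* is an R-expression; *they₁* does not c-command it, and no other NP shares its index, so Principle C is satisfied.
All principles are respected.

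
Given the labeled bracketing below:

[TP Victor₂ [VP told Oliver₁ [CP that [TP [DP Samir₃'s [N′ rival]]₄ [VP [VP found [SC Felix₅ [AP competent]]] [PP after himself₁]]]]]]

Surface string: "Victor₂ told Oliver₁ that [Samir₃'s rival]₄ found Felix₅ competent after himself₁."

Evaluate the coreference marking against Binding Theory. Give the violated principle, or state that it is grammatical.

Principle A

The two coindexed NPs are *Oliver₁* and *himself₁*.
*himself₁* is an anaphor. Principle A requires it to be bound within its binding domain — the embedded TP, whose subject is [Samir₃'s rival]₄.
Within that domain it is c-commanded by *[Samir₃'s rival]₄*, which does not share its index.
*Oliver₁* does c-command the anaphor, but from outside its binding domain.
The anaphor is unbound in its domain → Principle A violation.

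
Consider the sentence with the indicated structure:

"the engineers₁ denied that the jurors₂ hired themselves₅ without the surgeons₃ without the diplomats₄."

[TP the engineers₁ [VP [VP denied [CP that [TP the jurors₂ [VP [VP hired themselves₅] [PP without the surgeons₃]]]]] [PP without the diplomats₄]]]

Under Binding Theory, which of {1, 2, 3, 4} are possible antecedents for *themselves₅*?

{2}

*themselves* is an anaphor, so Principle A applies: it must be bound in its binding domain.
Binding domain of *themselves₅*: the embedded TP, whose subject is the jurors₂.
*the engineers₁* c-commands the anaphor but is outside its binding domain → cannot satisfy Principle A.
*the jurors₂* c-commands the anaphor within its binding domain → licit binder.
*the surgeons₃* does not c-command the anaphor → cannot bind it.
*the diplomats₄* does not c-command the anaphor → cannot bind it.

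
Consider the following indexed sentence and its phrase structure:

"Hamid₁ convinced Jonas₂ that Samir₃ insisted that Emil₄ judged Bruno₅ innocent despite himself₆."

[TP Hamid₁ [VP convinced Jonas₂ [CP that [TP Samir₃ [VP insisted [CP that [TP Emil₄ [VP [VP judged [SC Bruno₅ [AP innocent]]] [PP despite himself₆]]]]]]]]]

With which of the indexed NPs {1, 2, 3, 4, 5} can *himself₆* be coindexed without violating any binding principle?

{4}

*himself* is an anaphor, so Principle A applies: it must be bound in its binding domain.
Binding domain of *himself₆*: the embedded TP, whose subject is Emil₄.
*Hamid₁* c-commands the anaphor but is outside its binding domain → cannot satisfy Principle A.
*Jonas₂* c-commands the anaphor but is outside its binding domain → cannot satisfy Principle A.
*Samir₃* c-commands the anaphor but is outside its binding domain → cannot satisfy Principle A.
*Emil₄* c-commands the anaphor within its binding domain → licit binder.
*Bruno₅* does not c-command the anaphor → cannot bind it.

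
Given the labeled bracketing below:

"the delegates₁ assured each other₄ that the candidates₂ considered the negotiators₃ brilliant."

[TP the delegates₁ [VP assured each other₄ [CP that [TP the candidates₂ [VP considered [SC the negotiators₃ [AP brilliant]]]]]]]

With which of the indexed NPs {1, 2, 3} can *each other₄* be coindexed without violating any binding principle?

{1}

*each other* is an anaphor, so Principle A applies: it must be bound in its binding domain.
Binding domain of *each other₄*: the matrix TP, whose subject is the delegates₁.
*the delegates₁* c-commands the anaphor within its binding domain → licit binder.
*the candidates₂* does not c-command the anaphor → cannot bind it.
*the negotiators₃* does not c-command the anaphor → cannot bind it.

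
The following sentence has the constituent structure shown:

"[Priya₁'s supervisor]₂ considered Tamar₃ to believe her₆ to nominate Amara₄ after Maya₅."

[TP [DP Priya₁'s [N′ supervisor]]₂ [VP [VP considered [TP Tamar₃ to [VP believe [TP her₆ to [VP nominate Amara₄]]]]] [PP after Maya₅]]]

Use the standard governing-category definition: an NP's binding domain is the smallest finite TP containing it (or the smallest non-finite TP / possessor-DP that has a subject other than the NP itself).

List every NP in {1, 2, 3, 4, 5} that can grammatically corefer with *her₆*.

{1, 2, 5}

*her* is a pronoun, so Principle B applies: it must be free in its binding domain.
Binding domain of *her₆*: the embedded TP, whose subject is Tamar₃.
*Priya₁* and the pronoun do not c-command one another → neither Principle B nor Principle C is at stake; coindexation permitted.
*[Priya₁'s supervisor]₂* c-commands the pronoun but from outside its binding domain, and is not c-commanded by it → coindexation permitted.
*Tamar₃* c-commands the pronoun within its binding domain → coindexation would violate Principle B.
*Amara₄*: the pronoun c-commands this R-expression → coindexation would violate Principle C on *Amara₄*.
*Maya₅* and the pronoun do not c-command one another → neither Principle B nor Principle C is at stake; coindexation permitted.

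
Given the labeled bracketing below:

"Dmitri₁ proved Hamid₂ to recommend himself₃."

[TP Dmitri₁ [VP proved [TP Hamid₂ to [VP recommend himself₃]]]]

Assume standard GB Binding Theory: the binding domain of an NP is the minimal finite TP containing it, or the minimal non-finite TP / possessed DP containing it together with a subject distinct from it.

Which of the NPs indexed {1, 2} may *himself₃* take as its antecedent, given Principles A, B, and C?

*himself* is an anaphor, so Principle A applies: it must be bound in its binding domain.
Binding domain of *himself₃*: the embedded TP, whose subject is Hamid₂.
*Dmitri₁* c-commands the anaphor but is outside its binding domain → cannot satisfy Principle A.
*Hamid₂* c-commands the anaphor within its binding domain → licit binder.

{2}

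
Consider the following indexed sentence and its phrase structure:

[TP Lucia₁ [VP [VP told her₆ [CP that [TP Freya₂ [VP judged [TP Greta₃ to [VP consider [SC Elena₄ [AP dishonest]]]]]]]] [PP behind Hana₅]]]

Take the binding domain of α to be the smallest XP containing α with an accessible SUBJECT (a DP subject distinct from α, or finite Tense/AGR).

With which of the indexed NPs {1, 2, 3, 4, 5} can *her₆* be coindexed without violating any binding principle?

*her* is a pronoun, so Principle B applies: it must be free in its binding domain.
Binding domain of *her₆*: the matrix TP, whose subject is Lucia₁.
*Lucia₁* c-commands the pronoun within its binding domain → coindexation would violate Principle B.
*Freya₂*: the pronoun c-commands this R-expression → coindexation would violate Principle C on *Freya₂*.
*Greta₃*: the pronoun c-commands this R-expression → coindexation would violate Principle C on *Greta₃*.
*Elena₄*: the pronoun c-commands this R-expression → coindexation would violate Principle C on *Elena₄*.
*Hana₅* and the pronoun do not c-command one another → neither Principle B nor Principle C is at stake; coindexation permitted.

{5}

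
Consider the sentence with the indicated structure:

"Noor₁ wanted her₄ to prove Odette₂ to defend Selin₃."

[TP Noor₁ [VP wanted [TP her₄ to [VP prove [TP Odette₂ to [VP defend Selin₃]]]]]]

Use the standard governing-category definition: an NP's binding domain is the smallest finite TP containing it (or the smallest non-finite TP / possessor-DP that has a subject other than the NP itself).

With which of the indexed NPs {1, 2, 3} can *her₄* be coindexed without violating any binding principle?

none

*her* is a pronoun, so Principle B applies: it must be free in its binding domain.
Binding domain of *her₄*: the matrix TP, whose subject is Noor₁.
*Noor₁* c-commands the pronoun within its binding domain → coindexation would violate Principle B.
*Odette₂*: the pronoun c-commands this R-expression → coindexation would violate Principle C on *Odette₂*.
*Selin₃*: the pronoun c-commands this R-expression → coindexation would violate Principle C on *Selin₃*.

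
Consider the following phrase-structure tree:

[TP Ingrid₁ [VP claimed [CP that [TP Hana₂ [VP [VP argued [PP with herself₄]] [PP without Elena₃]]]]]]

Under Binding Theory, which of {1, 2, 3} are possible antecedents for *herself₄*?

*herself* is an anaphor, so Principle A applies: it must be bound in its binding domain.
Binding domain of *herself₄*: the embedded TP, whose subject is Hana₂.
*Ingrid₁* c-commands the anaphor but is outside its binding domain → cannot satisfy Principle A.
*Hana₂* c-commands the anaphor within its binding domain → licit binder.
*Elena₃* does not c-command the anaphor → cannot bind it.

{2}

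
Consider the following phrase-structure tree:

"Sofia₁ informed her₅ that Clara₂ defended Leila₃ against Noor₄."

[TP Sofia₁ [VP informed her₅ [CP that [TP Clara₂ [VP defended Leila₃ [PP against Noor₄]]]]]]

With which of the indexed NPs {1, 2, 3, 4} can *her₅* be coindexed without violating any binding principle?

*her* is a pronoun, so Principle B applies: it must be free in its binding domain.
Binding domain of *her₅*: the matrix TP, whose subject is Sofia₁.
*Sofia₁* c-commands the pronoun within its binding domain → coindexation would violate Principle B.
*Clara₂*: the pronoun c-commands this R-expression → coindexation would violate Principle C on *Clara₂*.
*Leila₃*: the pronoun c-commands this R-expression → coindexation would violate Principle C on *Leila₃*.
*Noor₄*: the pronoun c-commands this R-expression → coindexation would violate Principle C on *Noor₄*.

none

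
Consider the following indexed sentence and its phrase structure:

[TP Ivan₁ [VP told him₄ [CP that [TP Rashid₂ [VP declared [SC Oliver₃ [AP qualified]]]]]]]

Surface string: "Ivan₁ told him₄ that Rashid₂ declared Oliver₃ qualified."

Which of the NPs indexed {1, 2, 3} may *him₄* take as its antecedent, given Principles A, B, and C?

*him* is a pronoun, so Principle B applies: it must be free in its binding domain.
Binding domain of *him₄*: the matrix TP, whose subject is Ivan₁.
*Ivan₁* c-commands the pronoun within its binding domain → coindexation would violate Principle B.
*Rashid₂*: the pronoun c-commands this R-expression → coindexation would violate Principle C on *Rashid₂*.
*Oliver₃*: the pronoun c-commands this R-expression → coindexation would violate Principle C on *Oliver₃*.

none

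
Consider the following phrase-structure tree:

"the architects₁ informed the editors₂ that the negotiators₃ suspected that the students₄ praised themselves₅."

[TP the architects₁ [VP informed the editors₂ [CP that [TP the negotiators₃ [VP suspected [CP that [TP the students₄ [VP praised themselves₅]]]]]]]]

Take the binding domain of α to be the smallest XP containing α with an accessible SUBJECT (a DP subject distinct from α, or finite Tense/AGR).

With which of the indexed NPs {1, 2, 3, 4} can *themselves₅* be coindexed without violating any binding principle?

*themselves* is an anaphor, so Principle A applies: it must be bound in its binding domain.
Binding domain of *themselves₅*: the embedded TP, whose subject is the students₄.
*the architects₁* c-commands the anaphor but is outside its binding domain → cannot satisfy Principle A.
*the editors₂* c-commands the anaphor but is outside its binding domain → cannot satisfy Principle A.
*the negotiators₃* c-commands the anaphor but is outside its binding domain → cannot satisfy Principle A.
*the students₄* c-commands the anaphor within its binding domain → licit binder.

{4}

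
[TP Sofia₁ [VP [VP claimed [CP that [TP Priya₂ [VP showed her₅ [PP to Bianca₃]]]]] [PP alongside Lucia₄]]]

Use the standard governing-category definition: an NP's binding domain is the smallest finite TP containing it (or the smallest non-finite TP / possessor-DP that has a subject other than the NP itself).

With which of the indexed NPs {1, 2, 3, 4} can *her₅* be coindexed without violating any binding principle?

{1, 4}

*her* is a pronoun, so Principle B applies: it must be free in its binding domain.
Binding domain of *her₅*: the embedded TP, whose subject is Priya₂.
*Sofia₁* c-commands the pronoun but from outside its binding domain, and is not c-commanded by it → coindexation permitted.
*Priya₂* c-commands the pronoun within its binding domain → coindexation would violate Principle B.
*Bianca₃*: the pronoun c-commands this R-expression → coindexation would violate Principle C on *Bianca₃*.
*Lucia₄* and the pronoun do not c-command one another → neither Principle B nor Principle C is at stake; coindexation permitted.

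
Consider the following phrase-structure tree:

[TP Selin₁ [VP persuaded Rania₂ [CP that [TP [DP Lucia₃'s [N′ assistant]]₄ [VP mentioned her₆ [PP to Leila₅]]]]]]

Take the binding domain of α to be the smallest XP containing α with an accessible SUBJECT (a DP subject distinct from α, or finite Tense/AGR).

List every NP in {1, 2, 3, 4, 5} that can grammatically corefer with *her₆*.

*her* is a pronoun, so Principle B applies: it must be free in its binding domain.
Binding domain of *her₆*: the embedded TP, whose subject is [Lucia₃'s assistant]₄.
*Selin₁* c-commands the pronoun but from outside its binding domain, and is not c-commanded by it → coindexation permitted.
*Rania₂* c-commands the pronoun but from outside its binding domain, and is not c-commanded by it → coindexation permitted.
*Lucia₃* and the pronoun do not c-command one another → neither Principle B nor Principle C is at stake; coindexation permitted.
*[Lucia₃'s assistant]₄* c-commands the pronoun within its binding domain → coindexation would violate Principle B.
*Leila₅*: the pronoun c-commands this R-expression → coindexation would violate Principle C on *Leila₅*.

{1, 2, 3}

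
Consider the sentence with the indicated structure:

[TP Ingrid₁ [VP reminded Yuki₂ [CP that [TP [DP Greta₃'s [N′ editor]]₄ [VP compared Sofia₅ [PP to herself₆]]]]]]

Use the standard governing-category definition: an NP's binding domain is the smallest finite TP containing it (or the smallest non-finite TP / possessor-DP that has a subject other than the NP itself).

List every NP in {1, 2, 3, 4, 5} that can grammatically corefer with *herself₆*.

{4, 5}

*herself* is an anaphor, so Principle A applies: it must be bound in its binding domain.
Binding domain of *herself₆*: the embedded TP, whose subject is [Greta₃'s editor]₄.
*Ingrid₁* c-commands the anaphor but is outside its binding domain → cannot satisfy Principle A.
*Yuki₂* c-commands the anaphor but is outside its binding domain → cannot satisfy Principle A.
*Greta₃* does not c-command the anaphor → cannot bind it.
*[Greta₃'s editor]₄* c-commands the anaphor within its binding domain → licit binder.
*Sofia₅* c-commands the anaphor within its binding domain → licit binder.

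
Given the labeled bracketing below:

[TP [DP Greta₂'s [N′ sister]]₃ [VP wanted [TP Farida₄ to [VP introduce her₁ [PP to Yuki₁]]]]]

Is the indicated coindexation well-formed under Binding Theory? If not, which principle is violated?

Principle C

The two coindexed NPs are *her₁* and *Yuki₁*.
*Yuki₁* is an R-expression. Principle C requires it to be free everywhere.
*her₁* c-commands it and carries the same index.
The R-expression is bound → Principle C violation.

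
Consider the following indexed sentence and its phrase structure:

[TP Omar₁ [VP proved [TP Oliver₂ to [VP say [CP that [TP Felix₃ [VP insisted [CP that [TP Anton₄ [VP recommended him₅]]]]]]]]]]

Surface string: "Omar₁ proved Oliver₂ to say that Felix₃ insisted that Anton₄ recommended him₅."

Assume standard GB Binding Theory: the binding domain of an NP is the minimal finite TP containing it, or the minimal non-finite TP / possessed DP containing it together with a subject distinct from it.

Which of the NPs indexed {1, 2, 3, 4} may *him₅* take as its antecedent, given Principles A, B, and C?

{1, 2, 3}

*him* is a pronoun, so Principle B applies: it must be free in its binding domain.
Binding domain of *him₅*: the embedded TP, whose subject is Anton₄.
*Omar₁* c-commands the pronoun but from outside its binding domain, and is not c-commanded by it → coindexation permitted.
*Oliver₂* c-commands the pronoun but from outside its binding domain, and is not c-commanded by it → coindexation permitted.
*Felix₃* c-commands the pronoun but from outside its binding domain, and is not c-commanded by it → coindexation permitted.
*Anton₄* c-commands the pronoun within its binding domain → coindexation would violate Principle B.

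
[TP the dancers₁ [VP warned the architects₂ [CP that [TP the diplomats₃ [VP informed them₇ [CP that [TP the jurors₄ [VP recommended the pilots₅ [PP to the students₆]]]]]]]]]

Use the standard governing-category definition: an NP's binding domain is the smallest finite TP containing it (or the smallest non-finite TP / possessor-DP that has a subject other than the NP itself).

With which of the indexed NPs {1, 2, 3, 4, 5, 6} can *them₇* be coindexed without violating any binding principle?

{1, 2}

*them* is a pronoun, so Principle B applies: it must be free in its binding domain.
Binding domain of *them₇*: the embedded TP, whose subject is the diplomats₃.
*the dancers₁* c-commands the pronoun but from outside its binding domain, and is not c-commanded by it → coindexation permitted.
*the architects₂* c-commands the pronoun but from outside its binding domain, and is not c-commanded by it → coindexation permitted.
*the diplomats₃* c-commands the pronoun within its binding domain → coindexation would violate Principle B.
*the jurors₄*: the pronoun c-commands this R-expression → coindexation would violate Principle C on *the jurors₄*.
*the pilots₅*: the pronoun c-commands this R-expression → coindexation would violate Principle C on *the pilots₅*.
*the students₆*: the pronoun c-commands this R-expression → coindexation would violate Principle C on *the students₆*.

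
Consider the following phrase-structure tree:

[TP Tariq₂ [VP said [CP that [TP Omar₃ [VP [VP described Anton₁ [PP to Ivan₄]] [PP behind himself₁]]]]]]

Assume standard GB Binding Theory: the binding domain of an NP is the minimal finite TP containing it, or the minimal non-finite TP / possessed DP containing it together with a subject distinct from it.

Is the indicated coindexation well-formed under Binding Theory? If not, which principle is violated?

The two coindexed NPs are *Anton₁* and *himself₁*.
*himself₁* is an anaphor. Principle A requires it to be bound within its binding domain — the embedded TP, whose subject is Omar₃.
Within that domain it is c-commanded by *Omar₃*, which does not share its index.
*Anton₁* does not c-command the anaphor at all.
The anaphor is unbound in its domain → Principle A violation.

Principle A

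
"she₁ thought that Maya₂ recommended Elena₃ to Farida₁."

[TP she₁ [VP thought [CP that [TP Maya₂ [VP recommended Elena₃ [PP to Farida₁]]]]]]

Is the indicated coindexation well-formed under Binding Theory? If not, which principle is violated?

Principle C

The two coindexed NPs are *she₁* and *Farida₁*.
*Farida₁* is an R-expression. Principle C requires it to be free everywhere.
*she₁* c-commands it and carries the same index.
The R-expression is bound → Principle C violation.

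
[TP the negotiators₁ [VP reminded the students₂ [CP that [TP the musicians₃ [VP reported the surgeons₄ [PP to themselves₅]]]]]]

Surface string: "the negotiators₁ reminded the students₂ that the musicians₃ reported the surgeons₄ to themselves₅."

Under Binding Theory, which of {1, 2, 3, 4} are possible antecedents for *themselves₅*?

{3, 4}

*themselves* is an anaphor, so Principle A applies: it must be bound in its binding domain.
Binding domain of *themselves₅*: the embedded TP, whose subject is the musicians₃.
*the negotiators₁* c-commands the anaphor but is outside its binding domain → cannot satisfy Principle A.
*the students₂* c-commands the anaphor but is outside its binding domain → cannot satisfy Principle A.
*the musicians₃* c-commands the anaphor within its binding domain → licit binder.
*the surgeons₄* c-commands the anaphor within its binding domain → licit binder.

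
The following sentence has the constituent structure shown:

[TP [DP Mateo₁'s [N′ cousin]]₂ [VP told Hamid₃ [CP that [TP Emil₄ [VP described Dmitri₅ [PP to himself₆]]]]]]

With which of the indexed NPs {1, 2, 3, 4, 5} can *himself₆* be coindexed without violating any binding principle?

{4, 5}

*himself* is an anaphor, so Principle A applies: it must be bound in its binding domain.
Binding domain of *himself₆*: the embedded TP, whose subject is Emil₄.
*Mateo₁* does not c-command the anaphor → cannot bind it.
*[Mateo₁'s cousin]₂* c-commands the anaphor but is outside its binding domain → cannot satisfy Principle A.
*Hamid₃* c-commands the anaphor but is outside its binding domain → cannot satisfy Principle A.
*Emil₄* c-commands the anaphor within its binding domain → licit binder.
*Dmitri₅* c-commands the anaphor within its binding domain → licit binder.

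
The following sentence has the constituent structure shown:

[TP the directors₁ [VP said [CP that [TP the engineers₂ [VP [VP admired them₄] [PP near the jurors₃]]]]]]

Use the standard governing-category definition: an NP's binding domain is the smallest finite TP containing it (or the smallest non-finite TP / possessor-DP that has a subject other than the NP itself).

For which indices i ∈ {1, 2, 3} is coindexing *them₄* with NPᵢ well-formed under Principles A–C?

{1, 3}

*them* is a pronoun, so Principle B applies: it must be free in its binding domain.
Binding domain of *them₄*: the embedded TP, whose subject is the engineers₂.
*the directors₁* c-commands the pronoun but from outside its binding domain, and is not c-commanded by it → coindexation permitted.
*the engineers₂* c-commands the pronoun within its binding domain → coindexation would violate Principle B.
*the jurors₃* and the pronoun do not c-command one another → neither Principle B nor Principle C is at stake; coindexation permitted.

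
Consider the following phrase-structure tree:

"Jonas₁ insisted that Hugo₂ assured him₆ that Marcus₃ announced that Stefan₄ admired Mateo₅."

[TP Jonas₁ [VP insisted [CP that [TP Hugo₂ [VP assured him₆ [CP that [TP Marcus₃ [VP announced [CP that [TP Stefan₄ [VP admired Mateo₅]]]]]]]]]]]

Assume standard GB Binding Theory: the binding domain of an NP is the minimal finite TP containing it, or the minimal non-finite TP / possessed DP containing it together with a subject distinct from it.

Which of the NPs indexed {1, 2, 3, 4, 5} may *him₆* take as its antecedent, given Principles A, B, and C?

*him* is a pronoun, so Principle B applies: it must be free in its binding domain.
Binding domain of *him₆*: the embedded TP, whose subject is Hugo₂.
*Jonas₁* c-commands the pronoun but from outside its binding domain, and is not c-commanded by it → coindexation permitted.
*Hugo₂* c-commands the pronoun within its binding domain → coindexation would violate Principle B.
*Marcus₃*: the pronoun c-commands this R-expression → coindexation would violate Principle C on *Marcus₃*.
*Stefan₄*: the pronoun c-commands this R-expression → coindexation would violate Principle C on *Stefan₄*.
*Mateo₅*: the pronoun c-commands this R-expression → coindexation would violate Principle C on *Mateo₅*.

{1}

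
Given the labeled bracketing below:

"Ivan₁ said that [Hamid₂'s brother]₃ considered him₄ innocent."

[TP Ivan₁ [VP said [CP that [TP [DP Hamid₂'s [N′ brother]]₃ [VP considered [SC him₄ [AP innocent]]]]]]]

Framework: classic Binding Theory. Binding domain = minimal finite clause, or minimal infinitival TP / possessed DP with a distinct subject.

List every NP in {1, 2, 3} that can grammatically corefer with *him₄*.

{1, 2}

*him* is a pronoun, so Principle B applies: it must be free in its binding domain.
Binding domain of *him₄*: the embedded TP, whose subject is [Hamid₂'s brother]₃.
*Ivan₁* c-commands the pronoun but from outside its binding domain, and is not c-commanded by it → coindexation permitted.
*Hamid₂* and the pronoun do not c-command one another → neither Principle B nor Principle C is at stake; coindexation permitted.
*[Hamid₂'s brother]₃* c-commands the pronoun within its binding domain → coindexation would violate Principle B.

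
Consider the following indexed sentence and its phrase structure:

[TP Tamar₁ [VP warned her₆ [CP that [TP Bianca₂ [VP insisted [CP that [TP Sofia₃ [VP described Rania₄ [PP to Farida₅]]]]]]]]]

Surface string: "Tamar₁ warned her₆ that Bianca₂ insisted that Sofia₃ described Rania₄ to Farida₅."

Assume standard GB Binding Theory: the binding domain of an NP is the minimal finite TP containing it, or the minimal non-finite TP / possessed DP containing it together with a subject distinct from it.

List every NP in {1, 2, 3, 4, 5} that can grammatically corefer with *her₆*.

none

*her* is a pronoun, so Principle B applies: it must be free in its binding domain.
Binding domain of *her₆*: the matrix TP, whose subject is Tamar₁.
*Tamar₁* c-commands the pronoun within its binding domain → coindexation would violate Principle B.
*Bianca₂*: the pronoun c-commands this R-expression → coindexation would violate Principle C on *Bianca₂*.
*Sofia₃*: the pronoun c-commands this R-expression → coindexation would violate Principle C on *Sofia₃*.
*Rania₄*: the pronoun c-commands this R-expression → coindexation would violate Principle C on *Rania₄*.
*Farida₅*: the pronoun c-commands this R-expression → coindexation would violate Principle C on *Farida₅*.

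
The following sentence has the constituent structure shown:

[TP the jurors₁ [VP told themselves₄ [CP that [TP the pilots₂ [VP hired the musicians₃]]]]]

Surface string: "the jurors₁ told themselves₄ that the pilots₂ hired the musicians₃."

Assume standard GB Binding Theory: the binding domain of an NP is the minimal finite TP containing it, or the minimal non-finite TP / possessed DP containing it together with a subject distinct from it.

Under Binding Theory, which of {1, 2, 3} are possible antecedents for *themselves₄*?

{1}

*themselves* is an anaphor, so Principle A applies: it must be bound in its binding domain.
Binding domain of *themselves₄*: the matrix TP, whose subject is the jurors₁.
*the jurors₁* c-commands the anaphor within its binding domain → licit binder.
*the pilots₂* does not c-command the anaphor → cannot bind it.
*the musicians₃* does not c-command the anaphor → cannot bind it.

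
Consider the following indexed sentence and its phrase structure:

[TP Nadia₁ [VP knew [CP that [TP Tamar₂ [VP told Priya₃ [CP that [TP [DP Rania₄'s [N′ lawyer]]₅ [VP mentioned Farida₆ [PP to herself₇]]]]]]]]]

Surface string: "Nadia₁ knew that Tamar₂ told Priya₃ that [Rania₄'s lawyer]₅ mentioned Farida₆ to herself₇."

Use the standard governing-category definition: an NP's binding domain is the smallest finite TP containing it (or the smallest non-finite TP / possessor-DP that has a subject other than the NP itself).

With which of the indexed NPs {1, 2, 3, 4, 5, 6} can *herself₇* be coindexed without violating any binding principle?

*herself* is an anaphor, so Principle A applies: it must be bound in its binding domain.
Binding domain of *herself₇*: the embedded TP, whose subject is [Rania₄'s lawyer]₅.
*Nadia₁* c-commands the anaphor but is outside its binding domain → cannot satisfy Principle A.
*Tamar₂* c-commands the anaphor but is outside its binding domain → cannot satisfy Principle A.
*Priya₃* c-commands the anaphor but is outside its binding domain → cannot satisfy Principle A.
*Rania₄* does not c-command the anaphor → cannot bind it.
*[Rania₄'s lawyer]₅* c-commands the anaphor within its binding domain → licit binder.
*Farida₆* c-commands the anaphor within its binding domain → licit binder.

{5, 6}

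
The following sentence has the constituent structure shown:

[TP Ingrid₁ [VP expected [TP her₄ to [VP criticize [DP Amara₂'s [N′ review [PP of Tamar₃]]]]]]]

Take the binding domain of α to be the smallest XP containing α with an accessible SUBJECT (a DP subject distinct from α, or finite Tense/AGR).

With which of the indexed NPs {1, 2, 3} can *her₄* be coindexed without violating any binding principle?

none

*her* is a pronoun, so Principle B applies: it must be free in its binding domain.
Binding domain of *her₄*: the matrix TP, whose subject is Ingrid₁.
*Ingrid₁* c-commands the pronoun within its binding domain → coindexation would violate Principle B.
*Amara₂*: the pronoun c-commands this R-expression → coindexation would violate Principle C on *Amara₂*.
*Tamar₃*: the pronoun c-commands this R-expression → coindexation would violate Principle C on *Tamar₃*.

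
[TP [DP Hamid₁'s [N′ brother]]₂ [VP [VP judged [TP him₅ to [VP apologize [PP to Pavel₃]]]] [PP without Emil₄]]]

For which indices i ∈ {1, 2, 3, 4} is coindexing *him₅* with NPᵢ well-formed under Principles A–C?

{1, 4}

*him* is a pronoun, so Principle B applies: it must be free in its binding domain.
Binding domain of *him₅*: the matrix TP, whose subject is [Hamid₁'s brother]₂.
*Hamid₁* and the pronoun do not c-command one another → neither Principle B nor Principle C is at stake; coindexation permitted.
*[Hamid₁'s brother]₂* c-commands the pronoun within its binding domain → coindexation would violate Principle B.
*Pavel₃*: the pronoun c-commands this R-expression → coindexation would violate Principle C on *Pavel₃*.
*Emil₄* and the pronoun do not c-command one another → neither Principle B nor Principle C is at stake; coindexation permitted.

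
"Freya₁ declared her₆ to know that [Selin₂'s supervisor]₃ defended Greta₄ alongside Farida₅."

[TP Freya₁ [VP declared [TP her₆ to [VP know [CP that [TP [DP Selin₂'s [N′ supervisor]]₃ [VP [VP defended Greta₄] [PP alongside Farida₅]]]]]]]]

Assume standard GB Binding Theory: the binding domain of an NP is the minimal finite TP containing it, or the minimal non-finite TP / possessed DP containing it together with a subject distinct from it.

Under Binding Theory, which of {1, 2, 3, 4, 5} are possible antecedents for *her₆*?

*her* is a pronoun, so Principle B applies: it must be free in its binding domain.
Binding domain of *her₆*: the matrix TP, whose subject is Freya₁.
*Freya₁* c-commands the pronoun within its binding domain → coindexation would violate Principle B.
*Selin₂*: the pronoun c-commands this R-expression → coindexation would violate Principle C on *Selin₂*.
*[Selin₂'s supervisor]₃*: the pronoun c-commands this R-expression → coindexation would violate Principle C on *[Selin₂'s supervisor]₃*.
*Greta₄*: the pronoun c-commands this R-expression → coindexation would violate Principle C on *Greta₄*.
*Farida₅*: the pronoun c-commands this R-expression → coindexation would violate Principle C on *Farida₅*.

none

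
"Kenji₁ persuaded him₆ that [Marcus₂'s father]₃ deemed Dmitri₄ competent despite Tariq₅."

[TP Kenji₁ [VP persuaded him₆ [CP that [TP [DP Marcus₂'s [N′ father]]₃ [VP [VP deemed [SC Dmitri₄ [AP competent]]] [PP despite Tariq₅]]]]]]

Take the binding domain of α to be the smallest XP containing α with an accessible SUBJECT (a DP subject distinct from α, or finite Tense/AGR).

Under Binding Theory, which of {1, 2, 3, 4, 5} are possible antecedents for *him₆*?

*him* is a pronoun, so Principle B applies: it must be free in its binding domain.
Binding domain of *him₆*: the matrix TP, whose subject is Kenji₁.
*Kenji₁* c-commands the pronoun within its binding domain → coindexation would violate Principle B.
*Marcus₂*: the pronoun c-commands this R-expression → coindexation would violate Principle C on *Marcus₂*.
*[Marcus₂'s father]₃*: the pronoun c-commands this R-expression → coindexation would violate Principle C on *[Marcus₂'s father]₃*.
*Dmitri₄*: the pronoun c-commands this R-expression → coindexation would violate Principle C on *Dmitri₄*.
*Tariq₅*: the pronoun c-commands this R-expression → coindexation would violate Principle C on *Tariq₅*.

none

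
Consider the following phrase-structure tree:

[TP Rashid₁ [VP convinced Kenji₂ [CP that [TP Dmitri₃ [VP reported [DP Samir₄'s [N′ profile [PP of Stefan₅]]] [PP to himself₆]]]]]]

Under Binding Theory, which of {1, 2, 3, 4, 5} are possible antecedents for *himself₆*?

{3}

*himself* is an anaphor, so Principle A applies: it must be bound in its binding domain.
Binding domain of *himself₆*: the embedded TP, whose subject is Dmitri₃.
*Rashid₁* c-commands the anaphor but is outside its binding domain → cannot satisfy Principle A.
*Kenji₂* c-commands the anaphor but is outside its binding domain → cannot satisfy Principle A.
*Dmitri₃* c-commands the anaphor within its binding domain → licit binder.
*Samir₄* does not c-command the anaphor → cannot bind it.
*Stefan₅* does not c-command the anaphor → cannot bind it.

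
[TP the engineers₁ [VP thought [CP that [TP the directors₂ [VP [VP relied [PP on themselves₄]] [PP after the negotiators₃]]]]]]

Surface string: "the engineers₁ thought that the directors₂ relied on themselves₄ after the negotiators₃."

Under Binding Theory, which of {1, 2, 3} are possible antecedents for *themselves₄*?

*themselves* is an anaphor, so Principle A applies: it must be bound in its binding domain.
Binding domain of *themselves₄*: the embedded TP, whose subject is the directors₂.
*the engineers₁* c-commands the anaphor but is outside its binding domain → cannot satisfy Principle A.
*the directors₂* c-commands the anaphor within its binding domain → licit binder.
*the negotiators₃* does not c-command the anaphor → cannot bind it.

{2}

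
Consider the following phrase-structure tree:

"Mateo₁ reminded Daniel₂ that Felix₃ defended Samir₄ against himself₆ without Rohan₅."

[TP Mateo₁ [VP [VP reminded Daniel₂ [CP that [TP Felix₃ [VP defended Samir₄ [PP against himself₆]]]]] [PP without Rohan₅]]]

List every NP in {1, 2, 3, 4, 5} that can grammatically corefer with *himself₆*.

*himself* is an anaphor, so Principle A applies: it must be bound in its binding domain.
Binding domain of *himself₆*: the embedded TP, whose subject is Felix₃.
*Mateo₁* c-commands the anaphor but is outside its binding domain → cannot satisfy Principle A.
*Daniel₂* c-commands the anaphor but is outside its binding domain → cannot satisfy Principle A.
*Felix₃* c-commands the anaphor within its binding domain → licit binder.
*Samir₄* c-commands the anaphor within its binding domain → licit binder.
*Rohan₅* does not c-command the anaphor → cannot bind it.

{3, 4}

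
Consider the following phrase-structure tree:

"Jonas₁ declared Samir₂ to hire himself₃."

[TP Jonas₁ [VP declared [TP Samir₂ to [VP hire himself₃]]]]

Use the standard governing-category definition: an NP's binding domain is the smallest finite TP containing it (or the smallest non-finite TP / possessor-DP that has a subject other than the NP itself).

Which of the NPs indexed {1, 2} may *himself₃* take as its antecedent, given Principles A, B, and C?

{2}

*himself* is an anaphor, so Principle A applies: it must be bound in its binding domain.
Binding domain of *himself₃*: the embedded TP, whose subject is Samir₂.
*Jonas₁* c-commands the anaphor but is outside its binding domain → cannot satisfy Principle A.
*Samir₂* c-commands the anaphor within its binding domain → licit binder.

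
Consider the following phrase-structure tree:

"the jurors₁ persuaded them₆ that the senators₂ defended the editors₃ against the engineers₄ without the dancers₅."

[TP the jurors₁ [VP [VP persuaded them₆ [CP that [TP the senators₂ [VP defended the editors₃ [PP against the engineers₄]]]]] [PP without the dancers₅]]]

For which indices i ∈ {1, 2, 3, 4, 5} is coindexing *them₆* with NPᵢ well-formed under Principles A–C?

{5}

*them* is a pronoun, so Principle B applies: it must be free in its binding domain.
Binding domain of *them₆*: the matrix TP, whose subject is the jurors₁.
*the jurors₁* c-commands the pronoun within its binding domain → coindexation would violate Principle B.
*the senators₂*: the pronoun c-commands this R-expression → coindexation would violate Principle C on *the senators₂*.
*the editors₃*: the pronoun c-commands this R-expression → coindexation would violate Principle C on *the editors₃*.
*the engineers₄*: the pronoun c-commands this R-expression → coindexation would violate Principle C on *the engineers₄*.
*the dancers₅* and the pronoun do not c-command one another → neither Principle B nor Principle C is at stake; coindexation permitted.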